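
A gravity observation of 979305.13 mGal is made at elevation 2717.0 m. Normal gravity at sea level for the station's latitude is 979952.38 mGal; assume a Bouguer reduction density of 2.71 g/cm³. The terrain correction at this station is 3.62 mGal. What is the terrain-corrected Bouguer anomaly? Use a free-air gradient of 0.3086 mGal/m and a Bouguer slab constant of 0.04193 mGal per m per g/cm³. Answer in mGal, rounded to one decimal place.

Free-air correction = 0.3086 × 2717.0 = 838.47 mGal
Free-air anomaly = 979305.13 − 979952.38 + (838.47) = 191.22 mGal
Bouguer slab correction = 0.04193 × 2.71 × 2717.0 = 308.73 mGal
Simple Bouguer anomaly = 191.22 − (308.73) = -117.51 mGal
Complete Bouguer anomaly = -117.51 + 3.62 = -113.89 mGal

-113.9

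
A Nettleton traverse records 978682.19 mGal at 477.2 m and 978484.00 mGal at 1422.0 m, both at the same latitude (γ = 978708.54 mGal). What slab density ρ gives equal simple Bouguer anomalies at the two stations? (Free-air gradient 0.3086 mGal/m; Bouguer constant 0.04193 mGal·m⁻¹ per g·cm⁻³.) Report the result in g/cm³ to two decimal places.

Δg_obs = 978484.00 − 978682.19 = -198.19 mGal over Δh = 1422.0 − 477.2 = 944.8 m
Equal Bouguer anomalies ⇒ Δg_obs + (0.3086 − 0.04193ρ)·Δh = 0
0.3086 − 0.04193ρ = −Δg_obs/Δh = 0.20977
ρ = (0.3086 − 0.20977) / 0.04193 = 2.36 g/cm³

2.36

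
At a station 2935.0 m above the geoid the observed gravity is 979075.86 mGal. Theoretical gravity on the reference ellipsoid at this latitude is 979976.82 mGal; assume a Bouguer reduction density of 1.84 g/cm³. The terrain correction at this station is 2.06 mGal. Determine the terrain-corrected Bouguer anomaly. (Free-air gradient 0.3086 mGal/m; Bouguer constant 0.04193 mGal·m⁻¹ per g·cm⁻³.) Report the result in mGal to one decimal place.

Free-air correction = 0.3086 × 2935.0 = 905.74 mGal
Free-air anomaly = 979075.86 − 979976.82 + (905.74) = 4.78 mGal
Bouguer slab correction = 0.04193 × 1.84 × 2935.0 = 226.44 mGal
Simple Bouguer anomaly = 4.78 − (226.44) = -221.66 mGal
Complete Bouguer anomaly = -221.66 + 2.06 = -219.60 mGal

-219.6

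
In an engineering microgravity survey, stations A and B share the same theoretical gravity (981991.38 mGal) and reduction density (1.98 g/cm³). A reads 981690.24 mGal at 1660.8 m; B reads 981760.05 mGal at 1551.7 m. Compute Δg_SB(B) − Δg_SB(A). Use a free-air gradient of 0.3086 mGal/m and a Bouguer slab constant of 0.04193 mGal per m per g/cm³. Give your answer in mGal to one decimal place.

Δg_SB(A) = 981690.24 − 981991.38 + 0.3086×1660.8 − 0.04193×1.98×1660.8 = 73.50 mGal
Δg_SB(B) = 981760.05 − 981991.38 + 0.3086×1551.7 − 0.04193×1.98×1551.7 = 118.70 mGal
Difference = 118.70 − (73.50) = 45.20 mGal

45.2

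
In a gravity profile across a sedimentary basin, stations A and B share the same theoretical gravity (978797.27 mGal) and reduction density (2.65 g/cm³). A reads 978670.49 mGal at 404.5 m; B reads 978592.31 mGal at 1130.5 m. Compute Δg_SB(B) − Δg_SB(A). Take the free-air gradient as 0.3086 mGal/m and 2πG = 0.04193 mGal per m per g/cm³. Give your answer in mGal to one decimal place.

Δg_SB(A) = 978670.49 − 978797.27 + 0.3086×404.5 − 0.04193×2.65×404.5 = -46.90 mGal
Δg_SB(B) = 978592.31 − 978797.27 + 0.3086×1130.5 − 0.04193×2.65×1130.5 = 18.30 mGal
Difference = 18.30 − (-46.90) = 65.20 mGal

65.2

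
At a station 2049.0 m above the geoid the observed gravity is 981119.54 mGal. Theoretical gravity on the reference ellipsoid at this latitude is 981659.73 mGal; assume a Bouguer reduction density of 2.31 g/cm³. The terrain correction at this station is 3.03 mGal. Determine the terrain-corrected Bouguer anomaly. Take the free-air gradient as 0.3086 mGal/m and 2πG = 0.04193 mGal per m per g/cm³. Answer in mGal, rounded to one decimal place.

Free-air correction = 0.3086 × 2049.0 = 632.32 mGal
Free-air anomaly = 981119.54 − 981659.73 + (632.32) = 92.13 mGal
Bouguer slab correction = 0.04193 × 2.31 × 2049.0 = 198.46 mGal
Simple Bouguer anomaly = 92.13 − (198.46) = -106.33 mGal
Complete Bouguer anomaly = -106.33 + 3.03 = -103.30 mGal

-103.3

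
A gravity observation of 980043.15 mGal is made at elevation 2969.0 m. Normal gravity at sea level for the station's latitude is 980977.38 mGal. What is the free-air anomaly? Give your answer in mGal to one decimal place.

Free-air correction = 0.3086 × 2969.0 = 916.23 mGal
Free-air anomaly = 980043.15 − 980977.38 + (916.23) = -18.00 mGal

-18.0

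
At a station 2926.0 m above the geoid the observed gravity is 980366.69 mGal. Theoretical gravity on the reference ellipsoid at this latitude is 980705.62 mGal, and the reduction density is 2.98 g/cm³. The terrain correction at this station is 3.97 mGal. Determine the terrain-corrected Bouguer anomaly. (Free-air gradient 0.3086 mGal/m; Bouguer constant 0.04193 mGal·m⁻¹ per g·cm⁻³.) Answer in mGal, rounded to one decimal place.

202.4

Free-air correction = 0.3086 × 2926.0 = 902.96 mGal
Free-air anomaly = 980366.69 − 980705.62 + (902.96) = 564.03 mGal
Bouguer slab correction = 0.04193 × 2.98 × 2926.0 = 365.61 mGal
Simple Bouguer anomaly = 564.03 − (365.61) = 198.42 mGal
Complete Bouguer anomaly = 198.42 + 3.97 = 202.39 mGal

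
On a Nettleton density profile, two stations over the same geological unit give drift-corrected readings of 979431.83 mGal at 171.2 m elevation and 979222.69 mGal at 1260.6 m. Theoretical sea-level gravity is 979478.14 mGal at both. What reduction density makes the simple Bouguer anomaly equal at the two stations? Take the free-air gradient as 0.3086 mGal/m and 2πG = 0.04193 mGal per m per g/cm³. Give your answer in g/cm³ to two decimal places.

Δg_obs = 979222.69 − 979431.83 = -209.14 mGal over Δh = 1260.6 − 171.2 = 1089.4 m
Equal Bouguer anomalies ⇒ Δg_obs + (0.3086 − 0.04193ρ)·Δh = 0
0.3086 − 0.04193ρ = −Δg_obs/Δh = 0.19198
ρ = (0.3086 − 0.19198) / 0.04193 = 2.78 g/cm³

2.78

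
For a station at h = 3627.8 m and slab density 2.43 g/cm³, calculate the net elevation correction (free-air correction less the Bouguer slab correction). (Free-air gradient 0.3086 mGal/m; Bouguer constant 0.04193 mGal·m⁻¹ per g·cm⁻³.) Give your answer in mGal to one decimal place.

Combined gradient = 0.3086 − 0.04193 × 2.43 = 0.2067101 mGal/m
Combined elevation correction = 0.2067101 × 3627.8 = 749.9 mGal

749.9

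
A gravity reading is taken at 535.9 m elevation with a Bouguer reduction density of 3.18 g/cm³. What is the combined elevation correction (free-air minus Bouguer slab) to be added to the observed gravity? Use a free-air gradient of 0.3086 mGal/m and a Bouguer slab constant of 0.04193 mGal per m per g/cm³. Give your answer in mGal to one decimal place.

Combined gradient = 0.3086 − 0.04193 × 3.18 = 0.1752626 mGal/m
Combined elevation correction = 0.1752626 × 535.9 = 93.9 mGal

93.9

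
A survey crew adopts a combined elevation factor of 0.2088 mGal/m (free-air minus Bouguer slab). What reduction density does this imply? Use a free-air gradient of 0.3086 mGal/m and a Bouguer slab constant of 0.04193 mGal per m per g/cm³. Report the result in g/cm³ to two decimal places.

2.38

0.2088 = 0.3086 − 0.04193 × ρ
ρ = (0.3086 − 0.2088) / 0.04193 = 2.38 g/cm³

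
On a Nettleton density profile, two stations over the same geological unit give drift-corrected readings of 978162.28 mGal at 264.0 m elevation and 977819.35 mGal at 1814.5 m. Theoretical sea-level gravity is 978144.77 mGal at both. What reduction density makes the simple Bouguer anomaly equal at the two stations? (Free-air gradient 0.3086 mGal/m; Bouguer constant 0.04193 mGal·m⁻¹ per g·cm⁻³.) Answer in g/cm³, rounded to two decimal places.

2.09

Δg_obs = 977819.35 − 978162.28 = -342.93 mGal over Δh = 1814.5 − 264.0 = 1550.5 m
Equal Bouguer anomalies ⇒ Δg_obs + (0.3086 − 0.04193ρ)·Δh = 0
0.3086 − 0.04193ρ = −Δg_obs/Δh = 0.22117
ρ = (0.3086 − 0.22117) / 0.04193 = 2.09 g/cm³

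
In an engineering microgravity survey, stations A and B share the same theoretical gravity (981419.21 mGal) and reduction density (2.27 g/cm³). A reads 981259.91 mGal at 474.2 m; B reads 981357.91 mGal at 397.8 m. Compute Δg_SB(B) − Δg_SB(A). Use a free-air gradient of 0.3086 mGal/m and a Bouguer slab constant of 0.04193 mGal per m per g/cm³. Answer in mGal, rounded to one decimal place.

Δg_SB(A) = 981259.91 − 981419.21 + 0.3086×474.2 − 0.04193×2.27×474.2 = -58.10 mGal
Δg_SB(B) = 981357.91 − 981419.21 + 0.3086×397.8 − 0.04193×2.27×397.8 = 23.60 mGal
Difference = 23.60 − (-58.10) = 81.70 mGal

81.7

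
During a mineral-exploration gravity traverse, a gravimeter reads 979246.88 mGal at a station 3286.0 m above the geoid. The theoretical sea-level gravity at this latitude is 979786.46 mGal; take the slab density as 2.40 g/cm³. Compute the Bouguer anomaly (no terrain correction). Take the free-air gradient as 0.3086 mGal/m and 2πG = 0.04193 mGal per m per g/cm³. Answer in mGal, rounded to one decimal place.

143.8

Free-air correction = 0.3086 × 3286.0 = 1014.06 mGal
Free-air anomaly = 979246.88 − 979786.46 + (1014.06) = 474.48 mGal
Bouguer slab correction = 0.04193 × 2.40 × 3286.0 = 330.68 mGal
Simple Bouguer anomaly = 474.48 − (330.68) = 143.80 mGal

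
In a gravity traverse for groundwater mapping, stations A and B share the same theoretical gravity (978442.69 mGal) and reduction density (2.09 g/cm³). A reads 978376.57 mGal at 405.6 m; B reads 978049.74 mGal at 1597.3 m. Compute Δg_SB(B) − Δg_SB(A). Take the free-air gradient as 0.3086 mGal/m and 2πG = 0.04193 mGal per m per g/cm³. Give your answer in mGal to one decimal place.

-63.5

Δg_SB(A) = 978376.57 − 978442.69 + 0.3086×405.6 − 0.04193×2.09×405.6 = 23.50 mGal
Δg_SB(B) = 978049.74 − 978442.69 + 0.3086×1597.3 − 0.04193×2.09×1597.3 = -40.00 mGal
Difference = -40.00 − (23.50) = -63.50 mGal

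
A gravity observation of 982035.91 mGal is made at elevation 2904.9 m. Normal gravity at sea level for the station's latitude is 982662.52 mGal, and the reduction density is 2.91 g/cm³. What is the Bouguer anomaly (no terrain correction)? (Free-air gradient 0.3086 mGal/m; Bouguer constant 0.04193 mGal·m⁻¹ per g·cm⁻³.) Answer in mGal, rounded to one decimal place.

-84.6

Free-air correction = 0.3086 × 2904.9 = 896.45 mGal
Free-air anomaly = 982035.91 − 982662.52 + (896.45) = 269.84 mGal
Bouguer slab correction = 0.04193 × 2.91 × 2904.9 = 354.45 mGal
Simple Bouguer anomaly = 269.84 − (354.45) = -84.61 mGal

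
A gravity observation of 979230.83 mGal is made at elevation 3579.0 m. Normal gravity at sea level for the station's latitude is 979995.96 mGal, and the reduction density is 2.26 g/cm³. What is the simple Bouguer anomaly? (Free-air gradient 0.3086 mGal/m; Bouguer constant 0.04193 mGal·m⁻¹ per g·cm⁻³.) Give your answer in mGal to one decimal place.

0.2

Free-air correction = 0.3086 × 3579.0 = 1104.48 mGal
Free-air anomaly = 979230.83 − 979995.96 + (1104.48) = 339.35 mGal
Bouguer slab correction = 0.04193 × 2.26 × 3579.0 = 339.15 mGal
Simple Bouguer anomaly = 339.35 − (339.15) = 0.20 mGal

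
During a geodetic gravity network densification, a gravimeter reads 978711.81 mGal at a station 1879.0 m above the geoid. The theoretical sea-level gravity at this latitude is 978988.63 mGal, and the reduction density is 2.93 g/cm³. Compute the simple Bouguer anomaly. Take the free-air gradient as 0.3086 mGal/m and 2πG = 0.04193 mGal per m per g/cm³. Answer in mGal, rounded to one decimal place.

Free-air correction = 0.3086 × 1879.0 = 579.86 mGal
Free-air anomaly = 978711.81 − 978988.63 + (579.86) = 303.04 mGal
Bouguer slab correction = 0.04193 × 2.93 × 1879.0 = 230.84 mGal
Simple Bouguer anomaly = 303.04 − (230.84) = 72.20 mGal

72.2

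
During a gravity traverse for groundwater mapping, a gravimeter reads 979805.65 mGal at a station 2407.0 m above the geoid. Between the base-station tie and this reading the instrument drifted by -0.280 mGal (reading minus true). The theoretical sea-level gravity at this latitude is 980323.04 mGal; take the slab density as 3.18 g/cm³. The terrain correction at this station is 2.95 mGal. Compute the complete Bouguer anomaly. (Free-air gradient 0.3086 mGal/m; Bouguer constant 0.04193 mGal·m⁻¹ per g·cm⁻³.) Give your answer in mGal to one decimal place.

Drift-corrected reading = 979805.65 − (-0.280) = 979805.930 mGal
Free-air correction = 0.3086 × 2407.0 = 742.80 mGal
Free-air anomaly = 979805.930 − 980323.04 + (742.80) = 225.690 mGal
Bouguer slab correction = 0.04193 × 3.18 × 2407.0 = 320.94 mGal
Simple Bouguer anomaly = 225.690 − (320.94) = -95.250 mGal
Complete Bouguer anomaly = -95.250 + 2.95 = -92.300 mGal

-92.3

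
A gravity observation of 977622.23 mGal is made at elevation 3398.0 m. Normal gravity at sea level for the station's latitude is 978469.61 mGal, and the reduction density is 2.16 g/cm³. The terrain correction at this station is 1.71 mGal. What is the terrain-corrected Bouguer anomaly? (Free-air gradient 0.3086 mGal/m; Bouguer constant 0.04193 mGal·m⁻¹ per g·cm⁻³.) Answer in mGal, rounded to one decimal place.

-104.8

Free-air correction = 0.3086 × 3398.0 = 1048.62 mGal
Free-air anomaly = 977622.23 − 978469.61 + (1048.62) = 201.24 mGal
Bouguer slab correction = 0.04193 × 2.16 × 3398.0 = 307.75 mGal
Simple Bouguer anomaly = 201.24 − (307.75) = -106.51 mGal
Complete Bouguer anomaly = -106.51 + 1.71 = -104.80 mGal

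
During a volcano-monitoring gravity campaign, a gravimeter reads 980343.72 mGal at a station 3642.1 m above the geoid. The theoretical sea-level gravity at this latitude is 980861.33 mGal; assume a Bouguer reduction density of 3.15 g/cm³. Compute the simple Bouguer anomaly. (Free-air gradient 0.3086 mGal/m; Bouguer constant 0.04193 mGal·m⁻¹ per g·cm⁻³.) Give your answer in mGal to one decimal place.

125.3

Free-air correction = 0.3086 × 3642.1 = 1123.95 mGal
Free-air anomaly = 980343.72 − 980861.33 + (1123.95) = 606.34 mGal
Bouguer slab correction = 0.04193 × 3.15 × 3642.1 = 481.05 mGal
Simple Bouguer anomaly = 606.34 − (481.05) = 125.29 mGal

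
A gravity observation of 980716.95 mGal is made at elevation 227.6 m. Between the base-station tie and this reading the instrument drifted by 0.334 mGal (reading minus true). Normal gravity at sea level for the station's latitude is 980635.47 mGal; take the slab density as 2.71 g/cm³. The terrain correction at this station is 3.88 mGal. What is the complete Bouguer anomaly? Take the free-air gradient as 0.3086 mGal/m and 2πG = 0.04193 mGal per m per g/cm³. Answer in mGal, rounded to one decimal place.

Drift-corrected reading = 980716.95 − (0.334) = 980716.616 mGal
Free-air correction = 0.3086 × 227.6 = 70.24 mGal
Free-air anomaly = 980716.616 − 980635.47 + (70.24) = 151.386 mGal
Bouguer slab correction = 0.04193 × 2.71 × 227.6 = 25.86 mGal
Simple Bouguer anomaly = 151.386 − (25.86) = 125.526 mGal
Complete Bouguer anomaly = 125.526 + 3.88 = 129.406 mGal

129.4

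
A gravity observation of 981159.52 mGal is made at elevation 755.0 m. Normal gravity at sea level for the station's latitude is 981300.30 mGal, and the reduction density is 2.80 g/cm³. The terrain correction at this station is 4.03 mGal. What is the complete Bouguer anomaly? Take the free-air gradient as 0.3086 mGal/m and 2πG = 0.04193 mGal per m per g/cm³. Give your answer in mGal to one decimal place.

Free-air correction = 0.3086 × 755.0 = 232.99 mGal
Free-air anomaly = 981159.52 − 981300.30 + (232.99) = 92.21 mGal
Bouguer slab correction = 0.04193 × 2.80 × 755.0 = 88.64 mGal
Simple Bouguer anomaly = 92.21 − (88.64) = 3.57 mGal
Complete Bouguer anomaly = 3.57 + 4.03 = 7.60 mGal

7.6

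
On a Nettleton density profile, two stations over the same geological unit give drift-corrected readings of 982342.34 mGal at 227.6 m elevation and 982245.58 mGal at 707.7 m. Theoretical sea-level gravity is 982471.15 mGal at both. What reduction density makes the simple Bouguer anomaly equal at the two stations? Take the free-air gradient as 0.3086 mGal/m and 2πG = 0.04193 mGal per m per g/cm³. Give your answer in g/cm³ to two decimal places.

Δg_obs = 982245.58 − 982342.34 = -96.76 mGal over Δh = 707.7 − 227.6 = 480.1 m
Equal Bouguer anomalies ⇒ Δg_obs + (0.3086 − 0.04193ρ)·Δh = 0
0.3086 − 0.04193ρ = −Δg_obs/Δh = 0.20154
ρ = (0.3086 − 0.20154) / 0.04193 = 2.55 g/cm³

2.55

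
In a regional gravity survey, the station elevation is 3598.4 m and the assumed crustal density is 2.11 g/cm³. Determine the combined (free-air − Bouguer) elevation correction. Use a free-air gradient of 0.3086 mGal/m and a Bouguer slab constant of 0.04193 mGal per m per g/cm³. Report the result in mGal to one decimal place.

792.1

Combined gradient = 0.3086 − 0.04193 × 2.11 = 0.2201277 mGal/m
Combined elevation correction = 0.2201277 × 3598.4 = 792.1 mGal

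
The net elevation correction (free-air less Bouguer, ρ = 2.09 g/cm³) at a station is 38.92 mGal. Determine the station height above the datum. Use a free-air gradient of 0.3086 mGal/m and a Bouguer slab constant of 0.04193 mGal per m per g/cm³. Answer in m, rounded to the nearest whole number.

176

Combined gradient = 0.3086 − 0.04193 × 2.09 = 0.2209663 mGal/m
h = 38.92 / 0.2209663 = 176.14 m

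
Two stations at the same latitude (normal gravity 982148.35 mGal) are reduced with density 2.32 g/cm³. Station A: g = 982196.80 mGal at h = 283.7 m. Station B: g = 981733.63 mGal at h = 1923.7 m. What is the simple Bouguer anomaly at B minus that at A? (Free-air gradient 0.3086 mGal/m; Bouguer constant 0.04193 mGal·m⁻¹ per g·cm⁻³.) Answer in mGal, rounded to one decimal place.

Δg_SB(A) = 982196.80 − 982148.35 + 0.3086×283.7 − 0.04193×2.32×283.7 = 108.40 mGal
Δg_SB(B) = 981733.63 − 982148.35 + 0.3086×1923.7 − 0.04193×2.32×1923.7 = -8.20 mGal
Difference = -8.20 − (108.40) = -116.60 mGal

-116.6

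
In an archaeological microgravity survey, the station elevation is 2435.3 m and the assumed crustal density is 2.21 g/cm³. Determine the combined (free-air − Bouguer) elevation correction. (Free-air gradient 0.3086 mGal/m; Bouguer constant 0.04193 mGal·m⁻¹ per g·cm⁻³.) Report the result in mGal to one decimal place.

Combined gradient = 0.3086 − 0.04193 × 2.21 = 0.2159347 mGal/m
Combined elevation correction = 0.2159347 × 2435.3 = 525.9 mGal

525.9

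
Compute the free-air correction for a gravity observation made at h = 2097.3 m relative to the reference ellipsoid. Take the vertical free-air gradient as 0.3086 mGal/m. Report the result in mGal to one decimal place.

647.2

Free-air correction = 0.3086 × 2097.3 = 647.2 mGal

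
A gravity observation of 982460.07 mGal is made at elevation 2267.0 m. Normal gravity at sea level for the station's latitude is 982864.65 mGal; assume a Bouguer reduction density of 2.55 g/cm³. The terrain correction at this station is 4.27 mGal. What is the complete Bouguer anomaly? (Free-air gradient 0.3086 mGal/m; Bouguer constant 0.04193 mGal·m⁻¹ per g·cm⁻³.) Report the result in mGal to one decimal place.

Free-air correction = 0.3086 × 2267.0 = 699.60 mGal
Free-air anomaly = 982460.07 − 982864.65 + (699.60) = 295.02 mGal
Bouguer slab correction = 0.04193 × 2.55 × 2267.0 = 242.39 mGal
Simple Bouguer anomaly = 295.02 − (242.39) = 52.63 mGal
Complete Bouguer anomaly = 52.63 + 4.27 = 56.90 mGal

56.9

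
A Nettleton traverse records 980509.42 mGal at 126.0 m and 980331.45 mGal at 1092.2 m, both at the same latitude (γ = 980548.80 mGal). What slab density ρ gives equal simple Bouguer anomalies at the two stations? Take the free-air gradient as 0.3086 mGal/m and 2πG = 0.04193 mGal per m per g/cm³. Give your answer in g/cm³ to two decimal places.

2.97

Δg_obs = 980331.45 − 980509.42 = -177.97 mGal over Δh = 1092.2 − 126.0 = 966.2 m
Equal Bouguer anomalies ⇒ Δg_obs + (0.3086 − 0.04193ρ)·Δh = 0
0.3086 − 0.04193ρ = −Δg_obs/Δh = 0.18420
ρ = (0.3086 − 0.18420) / 0.04193 = 2.97 g/cm³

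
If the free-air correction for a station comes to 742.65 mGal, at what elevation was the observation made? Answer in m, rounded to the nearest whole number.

h = 742.65 / 0.3086 = 2406.51 m

2407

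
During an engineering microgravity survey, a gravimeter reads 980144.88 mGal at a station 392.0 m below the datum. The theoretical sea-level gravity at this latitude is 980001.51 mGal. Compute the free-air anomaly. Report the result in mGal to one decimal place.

22.4

Free-air correction = 0.3086 × -392.0 = -120.97 mGal
Free-air anomaly = 980144.88 − 980001.51 + (-120.97) = 22.40 mGal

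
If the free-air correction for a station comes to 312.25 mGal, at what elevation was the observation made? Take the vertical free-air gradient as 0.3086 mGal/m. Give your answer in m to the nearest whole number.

1012

h = 312.25 / 0.3086 = 1011.83 m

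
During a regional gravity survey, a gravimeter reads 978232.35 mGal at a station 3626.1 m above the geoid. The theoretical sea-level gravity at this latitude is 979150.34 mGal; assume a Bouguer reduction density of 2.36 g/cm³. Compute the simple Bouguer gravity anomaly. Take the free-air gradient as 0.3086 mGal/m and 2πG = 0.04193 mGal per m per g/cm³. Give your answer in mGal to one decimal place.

-157.8

Free-air correction = 0.3086 × 3626.1 = 1119.01 mGal
Free-air anomaly = 978232.35 − 979150.34 + (1119.01) = 201.02 mGal
Bouguer slab correction = 0.04193 × 2.36 × 3626.1 = 358.82 mGal
Simple Bouguer anomaly = 201.02 − (358.82) = -157.80 mGal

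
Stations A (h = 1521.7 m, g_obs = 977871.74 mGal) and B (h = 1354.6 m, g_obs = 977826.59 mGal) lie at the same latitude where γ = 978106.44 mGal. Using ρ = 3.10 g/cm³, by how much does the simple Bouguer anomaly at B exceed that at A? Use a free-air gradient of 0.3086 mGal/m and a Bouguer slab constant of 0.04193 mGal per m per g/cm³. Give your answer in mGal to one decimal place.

-75.0

Δg_SB(A) = 977871.74 − 978106.44 + 0.3086×1521.7 − 0.04193×3.10×1521.7 = 37.10 mGal
Δg_SB(B) = 977826.59 − 978106.44 + 0.3086×1354.6 − 0.04193×3.10×1354.6 = -37.90 mGal
Difference = -37.90 − (37.10) = -75.00 mGal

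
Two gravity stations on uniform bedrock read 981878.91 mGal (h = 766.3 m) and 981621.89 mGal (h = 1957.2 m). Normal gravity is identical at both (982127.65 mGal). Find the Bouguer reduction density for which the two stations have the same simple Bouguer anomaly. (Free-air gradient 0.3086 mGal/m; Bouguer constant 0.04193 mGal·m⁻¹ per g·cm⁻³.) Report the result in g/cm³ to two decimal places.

Δg_obs = 981621.89 − 981878.91 = -257.02 mGal over Δh = 1957.2 − 766.3 = 1190.9 m
Equal Bouguer anomalies ⇒ Δg_obs + (0.3086 − 0.04193ρ)·Δh = 0
0.3086 − 0.04193ρ = −Δg_obs/Δh = 0.21582
ρ = (0.3086 − 0.21582) / 0.04193 = 2.21 g/cm³

2.21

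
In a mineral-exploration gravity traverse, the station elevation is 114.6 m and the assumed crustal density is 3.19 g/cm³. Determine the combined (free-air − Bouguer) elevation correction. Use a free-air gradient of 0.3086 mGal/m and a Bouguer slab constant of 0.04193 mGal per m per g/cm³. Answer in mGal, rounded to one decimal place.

Combined gradient = 0.3086 − 0.04193 × 3.19 = 0.1748433 mGal/m
Combined elevation correction = 0.1748433 × 114.6 = 20.0 mGal

20.0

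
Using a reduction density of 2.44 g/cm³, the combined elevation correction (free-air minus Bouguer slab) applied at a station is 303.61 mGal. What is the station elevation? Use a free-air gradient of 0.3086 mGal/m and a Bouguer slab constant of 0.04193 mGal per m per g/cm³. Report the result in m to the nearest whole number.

1472

Combined gradient = 0.3086 − 0.04193 × 2.44 = 0.2062908 mGal/m
h = 303.61 / 0.2062908 = 1471.76 m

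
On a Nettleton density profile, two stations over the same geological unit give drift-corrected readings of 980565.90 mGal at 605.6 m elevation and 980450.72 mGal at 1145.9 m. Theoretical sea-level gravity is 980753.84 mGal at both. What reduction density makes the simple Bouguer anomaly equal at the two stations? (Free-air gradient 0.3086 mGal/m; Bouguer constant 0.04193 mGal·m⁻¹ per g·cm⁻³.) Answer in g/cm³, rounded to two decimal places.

Δg_obs = 980450.72 − 980565.90 = -115.18 mGal over Δh = 1145.9 − 605.6 = 540.3 m
Equal Bouguer anomalies ⇒ Δg_obs + (0.3086 − 0.04193ρ)·Δh = 0
0.3086 − 0.04193ρ = −Δg_obs/Δh = 0.21318
ρ = (0.3086 − 0.21318) / 0.04193 = 2.28 g/cm³

2.28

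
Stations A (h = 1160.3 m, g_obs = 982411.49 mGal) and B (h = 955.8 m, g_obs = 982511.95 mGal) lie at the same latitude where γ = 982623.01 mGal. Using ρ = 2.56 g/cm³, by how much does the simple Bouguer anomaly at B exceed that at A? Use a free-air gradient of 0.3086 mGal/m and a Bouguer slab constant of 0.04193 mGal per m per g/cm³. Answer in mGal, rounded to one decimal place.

59.3

Δg_SB(A) = 982411.49 − 982623.01 + 0.3086×1160.3 − 0.04193×2.56×1160.3 = 22.00 mGal
Δg_SB(B) = 982511.95 − 982623.01 + 0.3086×955.8 − 0.04193×2.56×955.8 = 81.30 mGal
Difference = 81.30 − (22.00) = 59.30 mGal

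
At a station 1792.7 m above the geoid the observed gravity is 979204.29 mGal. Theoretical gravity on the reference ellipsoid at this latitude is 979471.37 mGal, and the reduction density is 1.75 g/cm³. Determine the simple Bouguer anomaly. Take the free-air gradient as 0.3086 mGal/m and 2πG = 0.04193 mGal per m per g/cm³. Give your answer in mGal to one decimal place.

154.6

Free-air correction = 0.3086 × 1792.7 = 553.23 mGal
Free-air anomaly = 979204.29 − 979471.37 + (553.23) = 286.15 mGal
Bouguer slab correction = 0.04193 × 1.75 × 1792.7 = 131.54 mGal
Simple Bouguer anomaly = 286.15 − (131.54) = 154.61 mGal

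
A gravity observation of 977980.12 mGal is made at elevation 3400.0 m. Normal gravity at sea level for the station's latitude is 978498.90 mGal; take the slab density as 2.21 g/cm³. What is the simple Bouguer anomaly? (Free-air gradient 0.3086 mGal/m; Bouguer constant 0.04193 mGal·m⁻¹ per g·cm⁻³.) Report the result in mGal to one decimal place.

215.4

Free-air correction = 0.3086 × 3400.0 = 1049.24 mGal
Free-air anomaly = 977980.12 − 978498.90 + (1049.24) = 530.46 mGal
Bouguer slab correction = 0.04193 × 2.21 × 3400.0 = 315.06 mGal
Simple Bouguer anomaly = 530.46 − (315.06) = 215.40 mGal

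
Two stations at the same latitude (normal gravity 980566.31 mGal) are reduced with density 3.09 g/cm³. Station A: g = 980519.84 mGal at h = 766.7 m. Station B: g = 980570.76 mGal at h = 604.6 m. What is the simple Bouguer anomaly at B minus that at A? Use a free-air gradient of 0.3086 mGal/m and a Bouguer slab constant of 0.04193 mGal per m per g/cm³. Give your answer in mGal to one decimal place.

Δg_SB(A) = 980519.84 − 980566.31 + 0.3086×766.7 − 0.04193×3.09×766.7 = 90.80 mGal
Δg_SB(B) = 980570.76 − 980566.31 + 0.3086×604.6 − 0.04193×3.09×604.6 = 112.70 mGal
Difference = 112.70 − (90.80) = 21.90 mGal

21.9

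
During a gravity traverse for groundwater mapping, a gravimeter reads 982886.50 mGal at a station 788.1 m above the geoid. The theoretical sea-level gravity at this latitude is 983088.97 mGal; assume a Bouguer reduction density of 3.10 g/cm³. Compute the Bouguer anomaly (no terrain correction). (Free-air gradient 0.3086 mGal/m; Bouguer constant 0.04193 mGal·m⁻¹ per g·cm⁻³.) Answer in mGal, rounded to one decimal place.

-61.7

Free-air correction = 0.3086 × 788.1 = 243.21 mGal
Free-air anomaly = 982886.50 − 983088.97 + (243.21) = 40.74 mGal
Bouguer slab correction = 0.04193 × 3.10 × 788.1 = 102.44 mGal
Simple Bouguer anomaly = 40.74 − (102.44) = -61.70 mGal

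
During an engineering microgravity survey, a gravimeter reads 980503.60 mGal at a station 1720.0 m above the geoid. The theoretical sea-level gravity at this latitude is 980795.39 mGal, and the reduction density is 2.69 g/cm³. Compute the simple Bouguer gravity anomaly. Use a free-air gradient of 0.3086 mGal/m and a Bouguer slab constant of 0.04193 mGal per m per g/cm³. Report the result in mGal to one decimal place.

Free-air correction = 0.3086 × 1720.0 = 530.79 mGal
Free-air anomaly = 980503.60 − 980795.39 + (530.79) = 239.00 mGal
Bouguer slab correction = 0.04193 × 2.69 × 1720.0 = 194.00 mGal
Simple Bouguer anomaly = 239.00 − (194.00) = 45.00 mGal

45.0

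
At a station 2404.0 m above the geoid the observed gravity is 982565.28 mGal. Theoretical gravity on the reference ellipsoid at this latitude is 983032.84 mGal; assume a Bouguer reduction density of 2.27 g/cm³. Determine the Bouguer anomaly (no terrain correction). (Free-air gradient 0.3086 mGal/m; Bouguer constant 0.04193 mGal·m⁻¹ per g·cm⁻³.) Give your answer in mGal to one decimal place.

Free-air correction = 0.3086 × 2404.0 = 741.87 mGal
Free-air anomaly = 982565.28 − 983032.84 + (741.87) = 274.31 mGal
Bouguer slab correction = 0.04193 × 2.27 × 2404.0 = 228.82 mGal
Simple Bouguer anomaly = 274.31 − (228.82) = 45.49 mGal

45.5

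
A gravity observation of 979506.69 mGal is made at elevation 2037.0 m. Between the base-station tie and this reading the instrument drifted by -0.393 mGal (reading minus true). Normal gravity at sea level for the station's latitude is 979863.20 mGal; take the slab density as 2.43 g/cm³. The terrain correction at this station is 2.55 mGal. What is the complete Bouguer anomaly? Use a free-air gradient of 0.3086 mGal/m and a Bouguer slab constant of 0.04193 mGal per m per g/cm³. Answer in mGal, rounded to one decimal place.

67.5

Drift-corrected reading = 979506.69 − (-0.393) = 979507.083 mGal
Free-air correction = 0.3086 × 2037.0 = 628.62 mGal
Free-air anomaly = 979507.083 − 979863.20 + (628.62) = 272.503 mGal
Bouguer slab correction = 0.04193 × 2.43 × 2037.0 = 207.55 mGal
Simple Bouguer anomaly = 272.503 − (207.55) = 64.953 mGal
Complete Bouguer anomaly = 64.953 + 2.55 = 67.503 mGal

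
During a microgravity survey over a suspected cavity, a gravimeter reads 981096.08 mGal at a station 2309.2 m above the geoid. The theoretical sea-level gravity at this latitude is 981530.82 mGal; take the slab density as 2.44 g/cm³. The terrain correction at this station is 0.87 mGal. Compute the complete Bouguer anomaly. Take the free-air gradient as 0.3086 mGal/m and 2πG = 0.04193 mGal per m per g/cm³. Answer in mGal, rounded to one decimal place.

42.5

Free-air correction = 0.3086 × 2309.2 = 712.62 mGal
Free-air anomaly = 981096.08 − 981530.82 + (712.62) = 277.88 mGal
Bouguer slab correction = 0.04193 × 2.44 × 2309.2 = 236.25 mGal
Simple Bouguer anomaly = 277.88 − (236.25) = 41.63 mGal
Complete Bouguer anomaly = 41.63 + 0.87 = 42.50 mGal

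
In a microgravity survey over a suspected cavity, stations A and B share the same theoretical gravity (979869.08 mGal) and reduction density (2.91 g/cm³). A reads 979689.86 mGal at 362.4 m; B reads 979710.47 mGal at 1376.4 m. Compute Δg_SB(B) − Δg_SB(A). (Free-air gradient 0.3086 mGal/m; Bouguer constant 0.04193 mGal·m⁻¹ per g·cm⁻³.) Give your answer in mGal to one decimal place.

209.8

Δg_SB(A) = 979689.86 − 979869.08 + 0.3086×362.4 − 0.04193×2.91×362.4 = -111.60 mGal
Δg_SB(B) = 979710.47 − 979869.08 + 0.3086×1376.4 − 0.04193×2.91×1376.4 = 98.20 mGal
Difference = 98.20 − (-111.60) = 209.80 mGal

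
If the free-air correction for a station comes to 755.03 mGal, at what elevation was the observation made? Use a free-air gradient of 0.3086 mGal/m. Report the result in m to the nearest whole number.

h = 755.03 / 0.3086 = 2446.63 m

2447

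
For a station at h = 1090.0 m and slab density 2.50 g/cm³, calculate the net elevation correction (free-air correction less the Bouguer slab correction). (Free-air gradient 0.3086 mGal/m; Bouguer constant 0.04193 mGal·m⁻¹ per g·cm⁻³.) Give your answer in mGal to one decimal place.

222.1

Combined gradient = 0.3086 − 0.04193 × 2.50 = 0.2037750 mGal/m
Combined elevation correction = 0.2037750 × 1090.0 = 222.1 mGal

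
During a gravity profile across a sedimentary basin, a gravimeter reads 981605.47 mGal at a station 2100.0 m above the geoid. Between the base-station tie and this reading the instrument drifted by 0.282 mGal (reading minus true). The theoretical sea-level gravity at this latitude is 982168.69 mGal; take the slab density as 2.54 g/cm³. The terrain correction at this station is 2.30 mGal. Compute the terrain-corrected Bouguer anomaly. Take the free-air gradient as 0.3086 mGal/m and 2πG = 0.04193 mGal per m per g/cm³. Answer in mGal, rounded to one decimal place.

-136.8

Drift-corrected reading = 981605.47 − (0.282) = 981605.188 mGal
Free-air correction = 0.3086 × 2100.0 = 648.06 mGal
Free-air anomaly = 981605.188 − 982168.69 + (648.06) = 84.558 mGal
Bouguer slab correction = 0.04193 × 2.54 × 2100.0 = 223.65 mGal
Simple Bouguer anomaly = 84.558 − (223.65) = -139.092 mGal
Complete Bouguer anomaly = -139.092 + 2.30 = -136.792 mGal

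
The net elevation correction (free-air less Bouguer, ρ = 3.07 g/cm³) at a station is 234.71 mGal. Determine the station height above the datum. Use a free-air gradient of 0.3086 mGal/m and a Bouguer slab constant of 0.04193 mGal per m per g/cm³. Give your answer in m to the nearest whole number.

Combined gradient = 0.3086 − 0.04193 × 3.07 = 0.1798749 mGal/m
h = 234.71 / 0.1798749 = 1304.85 m

1305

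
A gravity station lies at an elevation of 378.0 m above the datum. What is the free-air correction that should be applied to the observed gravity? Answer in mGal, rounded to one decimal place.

116.7

Free-air correction = 0.3086 × 378.0 = 116.7 mGal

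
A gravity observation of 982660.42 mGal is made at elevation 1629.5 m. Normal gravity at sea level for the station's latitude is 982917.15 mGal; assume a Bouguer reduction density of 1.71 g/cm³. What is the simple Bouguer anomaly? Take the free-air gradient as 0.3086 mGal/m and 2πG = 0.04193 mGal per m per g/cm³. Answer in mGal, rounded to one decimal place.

129.3

Free-air correction = 0.3086 × 1629.5 = 502.86 mGal
Free-air anomaly = 982660.42 − 982917.15 + (502.86) = 246.13 mGal
Bouguer slab correction = 0.04193 × 1.71 × 1629.5 = 116.84 mGal
Simple Bouguer anomaly = 246.13 − (116.84) = 129.29 mGal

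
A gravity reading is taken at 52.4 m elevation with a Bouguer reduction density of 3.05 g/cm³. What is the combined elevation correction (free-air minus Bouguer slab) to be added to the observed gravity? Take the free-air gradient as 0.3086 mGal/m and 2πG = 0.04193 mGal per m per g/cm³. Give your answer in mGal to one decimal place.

Combined gradient = 0.3086 − 0.04193 × 3.05 = 0.1807135 mGal/m
Combined elevation correction = 0.1807135 × 52.4 = 9.5 mGal

9.5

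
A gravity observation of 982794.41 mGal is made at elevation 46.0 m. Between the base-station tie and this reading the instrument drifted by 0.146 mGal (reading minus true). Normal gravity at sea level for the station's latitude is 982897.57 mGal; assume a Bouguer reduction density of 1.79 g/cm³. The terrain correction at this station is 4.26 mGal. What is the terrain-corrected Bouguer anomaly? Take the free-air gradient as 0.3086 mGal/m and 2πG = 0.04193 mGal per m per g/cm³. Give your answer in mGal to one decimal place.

Drift-corrected reading = 982794.41 − (0.146) = 982794.264 mGal
Free-air correction = 0.3086 × 46.0 = 14.20 mGal
Free-air anomaly = 982794.264 − 982897.57 + (14.20) = -89.106 mGal
Bouguer slab correction = 0.04193 × 1.79 × 46.0 = 3.45 mGal
Simple Bouguer anomaly = -89.106 − (3.45) = -92.556 mGal
Complete Bouguer anomaly = -92.556 + 4.26 = -88.296 mGal

-88.3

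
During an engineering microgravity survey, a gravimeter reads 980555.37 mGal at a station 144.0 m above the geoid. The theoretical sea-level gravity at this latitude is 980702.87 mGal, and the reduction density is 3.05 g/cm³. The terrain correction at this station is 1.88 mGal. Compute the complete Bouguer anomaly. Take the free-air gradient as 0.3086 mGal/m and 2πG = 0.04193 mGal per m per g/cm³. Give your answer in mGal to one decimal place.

Free-air correction = 0.3086 × 144.0 = 44.44 mGal
Free-air anomaly = 980555.37 − 980702.87 + (44.44) = -103.06 mGal
Bouguer slab correction = 0.04193 × 3.05 × 144.0 = 18.42 mGal
Simple Bouguer anomaly = -103.06 − (18.42) = -121.48 mGal
Complete Bouguer anomaly = -121.48 + 1.88 = -119.60 mGal

-119.6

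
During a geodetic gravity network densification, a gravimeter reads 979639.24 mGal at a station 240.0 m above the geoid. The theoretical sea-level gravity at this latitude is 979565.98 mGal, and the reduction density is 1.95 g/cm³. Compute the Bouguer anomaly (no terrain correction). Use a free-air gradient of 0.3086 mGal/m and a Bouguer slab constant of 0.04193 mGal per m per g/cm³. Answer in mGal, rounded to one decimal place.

Free-air correction = 0.3086 × 240.0 = 74.06 mGal
Free-air anomaly = 979639.24 − 979565.98 + (74.06) = 147.32 mGal
Bouguer slab correction = 0.04193 × 1.95 × 240.0 = 19.62 mGal
Simple Bouguer anomaly = 147.32 − (19.62) = 127.70 mGal

127.7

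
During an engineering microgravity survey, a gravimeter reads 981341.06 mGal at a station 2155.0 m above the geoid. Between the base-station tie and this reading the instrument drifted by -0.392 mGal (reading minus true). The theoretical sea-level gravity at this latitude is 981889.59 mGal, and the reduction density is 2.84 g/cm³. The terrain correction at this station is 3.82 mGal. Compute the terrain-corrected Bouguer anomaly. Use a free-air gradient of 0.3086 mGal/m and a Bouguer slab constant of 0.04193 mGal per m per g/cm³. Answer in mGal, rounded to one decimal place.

Drift-corrected reading = 981341.06 − (-0.392) = 981341.452 mGal
Free-air correction = 0.3086 × 2155.0 = 665.03 mGal
Free-air anomaly = 981341.452 − 981889.59 + (665.03) = 116.892 mGal
Bouguer slab correction = 0.04193 × 2.84 × 2155.0 = 256.62 mGal
Simple Bouguer anomaly = 116.892 − (256.62) = -139.728 mGal
Complete Bouguer anomaly = -139.728 + 3.82 = -135.908 mGal

-135.9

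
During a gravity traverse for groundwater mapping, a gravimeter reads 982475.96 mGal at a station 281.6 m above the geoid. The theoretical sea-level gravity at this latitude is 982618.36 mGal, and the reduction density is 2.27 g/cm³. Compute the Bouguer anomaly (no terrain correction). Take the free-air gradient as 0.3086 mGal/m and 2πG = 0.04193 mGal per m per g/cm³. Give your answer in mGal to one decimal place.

-82.3

Free-air correction = 0.3086 × 281.6 = 86.90 mGal
Free-air anomaly = 982475.96 − 982618.36 + (86.90) = -55.50 mGal
Bouguer slab correction = 0.04193 × 2.27 × 281.6 = 26.80 mGal
Simple Bouguer anomaly = -55.50 − (26.80) = -82.30 mGal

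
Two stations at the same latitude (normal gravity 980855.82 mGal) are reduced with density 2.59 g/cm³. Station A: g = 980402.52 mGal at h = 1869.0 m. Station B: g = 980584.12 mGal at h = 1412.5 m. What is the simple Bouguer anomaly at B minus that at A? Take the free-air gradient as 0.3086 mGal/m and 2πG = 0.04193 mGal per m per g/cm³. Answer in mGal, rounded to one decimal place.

90.3

Δg_SB(A) = 980402.52 − 980855.82 + 0.3086×1869.0 − 0.04193×2.59×1869.0 = -79.50 mGal
Δg_SB(B) = 980584.12 − 980855.82 + 0.3086×1412.5 − 0.04193×2.59×1412.5 = 10.80 mGal
Difference = 10.80 − (-79.50) = 90.30 mGal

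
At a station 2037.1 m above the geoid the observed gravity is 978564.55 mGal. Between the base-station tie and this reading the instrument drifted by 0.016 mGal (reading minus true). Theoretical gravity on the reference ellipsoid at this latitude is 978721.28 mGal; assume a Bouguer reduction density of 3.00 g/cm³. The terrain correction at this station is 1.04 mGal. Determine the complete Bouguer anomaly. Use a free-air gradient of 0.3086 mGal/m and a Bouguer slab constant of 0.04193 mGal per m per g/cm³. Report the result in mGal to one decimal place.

Drift-corrected reading = 978564.55 − (0.016) = 978564.534 mGal
Free-air correction = 0.3086 × 2037.1 = 628.65 mGal
Free-air anomaly = 978564.534 − 978721.28 + (628.65) = 471.904 mGal
Bouguer slab correction = 0.04193 × 3.00 × 2037.1 = 256.25 mGal
Simple Bouguer anomaly = 471.904 − (256.25) = 215.654 mGal
Complete Bouguer anomaly = 215.654 + 1.04 = 216.694 mGal

216.7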